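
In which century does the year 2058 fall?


Century = (year - 1) // 100 + 1
= (2058 - 1) // 100 + 1
= 2057 // 100 + 1
= 20 + 1

21st century


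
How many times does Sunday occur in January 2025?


January 2025 has 31 days
Anchor: Jan 1, 2025. With p = 2025 - 1 = 2024: (p + p//4 - p//100 + p//400) mod 7 = (2024 + 506 - 20 + 5) mod 7 = 2515 mod 7 = 2 -> Wednesday (Mon=0 ... Sun=6)
January 1 is the anchor itself -> Wednesday
First Sunday is January 5
Sundays: 5, 12, 19, 26

4 Sundays


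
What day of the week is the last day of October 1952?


October 1952 has 31 days
Anchor: Jan 1, 1952. With p = 1952 - 1 = 1951: (p + p//4 - p//100 + p//400) mod 7 = (1951 + 487 - 19 + 4) mod 7 = 2423 mod 7 = 1 -> Tuesday (Mon=0 ... Sun=6)
Days before October (Jan-Sep): 274; October 1 index = (1 + 274) mod 7 = 2 -> Wednesday
Last day offset: 31 - 1 = 30 days
Weekday index = (2 + 30) mod 7 = 4

Friday, October 31


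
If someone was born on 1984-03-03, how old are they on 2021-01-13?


Birth: 1984-03-03
Reference: 2021-01-13
Year difference: 2021 - 1984 = 37
Birthday not yet reached in 2021, subtract 1

36 years old


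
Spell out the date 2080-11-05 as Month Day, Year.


ISO 2080-11-05 parses as year=2080, month=11, day=05
Month 11 -> November

November 5, 2080


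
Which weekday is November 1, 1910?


Target: November 1, 1910
Anchor: Jan 1, 1910. With p = 1910 - 1 = 1909: (p + p//4 - p//100 + p//400) mod 7 = (1909 + 477 - 19 + 4) mod 7 = 2371 mod 7 = 5 -> Saturday (Mon=0 ... Sun=6)
Days before November (Jan-Oct): 304 days
Weekday index = (5 + 304) mod 7 = 1

Tuesday


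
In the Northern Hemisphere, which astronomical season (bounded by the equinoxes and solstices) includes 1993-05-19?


Date: May 19
Astronomical Spring (approx.; exact equinox/solstice day varies by year): March 20 to June 20
May 19 falls within the Spring window

Spring


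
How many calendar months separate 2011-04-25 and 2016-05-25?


From April 2011 to May 2016
5 years * 12 = 60 months, plus 1 month = 61

61 months


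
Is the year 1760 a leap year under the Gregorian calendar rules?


Gregorian leap year rule: divisible by 4, but not by 100, unless also by 400.
1760 is divisible by 4 but not 100 -> leap year

Yes


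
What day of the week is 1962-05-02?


Date: May 2, 1962
Anchor: Jan 1, 1962. With p = 1962 - 1 = 1961: (p + p//4 - p//100 + p//400) mod 7 = (1961 + 490 - 19 + 4) mod 7 = 2436 mod 7 = 0 -> Monday (Mon=0 ... Sun=6)
Days before May (Jan-Apr): 120; offset = 120 + 2 - 1 = 121
Weekday index = (0 + 121) mod 7 = 2

Day of the week: Wednesday


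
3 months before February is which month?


February is month 2
2 - 3 = -1; wrap: -1 + 12 = 11

November


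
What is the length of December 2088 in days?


December 2088

31 days


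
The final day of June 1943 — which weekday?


June 1943 has 30 days
Anchor: Jan 1, 1943. With p = 1943 - 1 = 1942: (p + p//4 - p//100 + p//400) mod 7 = (1942 + 485 - 19 + 4) mod 7 = 2412 mod 7 = 4 -> Friday (Mon=0 ... Sun=6)
Days before June (Jan-May): 151; June 1 index = (4 + 151) mod 7 = 1 -> Tuesday
Last day offset: 30 - 1 = 29 days
Weekday index = (1 + 29) mod 7 = 2

Wednesday, June 30


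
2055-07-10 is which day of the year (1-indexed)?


Date: July 10, 2055
Days in months 1 through 6: 181
Plus 10 days in July

Day of year: 191


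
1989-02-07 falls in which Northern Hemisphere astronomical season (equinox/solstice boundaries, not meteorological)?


Date: February 7
Astronomical Winter (approx.; exact equinox/solstice day varies by year): December 21 to March 19
February 7 falls within the Winter window

Winter


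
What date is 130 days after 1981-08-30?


Start: 1981-08-30, add 130 days
August 1981 has 31 days: 31 - 30 = 1 day to August 31 -> 129 left
September 1981 has 30 days -> 99 left
October 1981 has 31 days -> 68 left
November 1981 has 30 days -> 38 left
December 1981 has 31 days -> 7 left
January 1982: 7 <= 31 -> lands on January 7

Result: 1982-01-07


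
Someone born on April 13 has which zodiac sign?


Date: April 13
Conventional tropical zodiac dates: Aries from March 21 onward; Taurus starts April 20
April 13 falls within the Aries range

Aries


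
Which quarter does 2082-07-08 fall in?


Month: July (month 7)
Q1: Jan-Mar, Q2: Apr-Jun, Q3: Jul-Sep, Q4: Oct-Dec

Q3


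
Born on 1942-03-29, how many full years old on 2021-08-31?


Birth: 1942-03-29
Reference: 2021-08-31
Year difference: 2021 - 1942 = 79

79 years old


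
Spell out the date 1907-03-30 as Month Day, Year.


ISO 1907-03-30 parses as year=1907, month=03, day=30
Month 3 -> March

March 30, 1907


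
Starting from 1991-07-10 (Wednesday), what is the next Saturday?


Current: Wednesday
Target: Saturday
Days ahead: 3

Next Saturday: 1991-07-13


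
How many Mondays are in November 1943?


November 1943 has 30 days
Anchor: Jan 1, 1943. With p = 1943 - 1 = 1942: (p + p//4 - p//100 + p//400) mod 7 = (1942 + 485 - 19 + 4) mod 7 = 2412 mod 7 = 4 -> Friday (Mon=0 ... Sun=6)
Days before November (Jan-Oct): 304; November 1 index = (4 + 304) mod 7 = 0 -> Monday
First Monday is November 1
Mondays: 1, 8, 15, 22, 29

5 Mondays


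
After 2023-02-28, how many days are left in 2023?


Day of year: 59 of 365
Remaining = 365 - 59

306 days


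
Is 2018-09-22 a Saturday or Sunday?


Anchor: Jan 1, 2018. With p = 2018 - 1 = 2017: (p + p//4 - p//100 + p//400) mod 7 = (2017 + 504 - 20 + 5) mod 7 = 2506 mod 7 = 0 -> Monday (Mon=0 ... Sun=6)
Day of year: 265; offset = 264
Weekday index = (0 + 264) mod 7 = 5 -> Saturday
Weekend days: Saturday, Sunday

Yes


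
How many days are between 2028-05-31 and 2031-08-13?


From 2028-05-31 to 2031-08-13
2028-05-31: days before May = 31 + 29 + 31 + 30 = 121 (2028 is a leap year); day of year = 121 + 31 = 152
2031-08-13: days before August = 31 + 28 + 31 + 30 + 31 + 30 + 31 = 212 (2031 is not a leap year); day of year = 212 + 13 = 225
Rest of 2028: 366 - 152 = 214
Full years 2029 (365), 2030 (365): 730
Total = 214 + 730 + 225 = 1169

1169 days


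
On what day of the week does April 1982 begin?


Target: April 1, 1982
Anchor: Jan 1, 1982. With p = 1982 - 1 = 1981: (p + p//4 - p//100 + p//400) mod 7 = (1981 + 495 - 19 + 4) mod 7 = 2461 mod 7 = 4 -> Friday (Mon=0 ... Sun=6)
Days before April (Jan-Mar): 90 days
Weekday index = (4 + 90) mod 7 = 3

Thursday


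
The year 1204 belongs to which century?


Century = (year - 1) // 100 + 1
= (1204 - 1) // 100 + 1
= 1203 // 100 + 1
= 12 + 1

13th century


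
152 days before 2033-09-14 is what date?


Start: 2033-09-14, subtract 152 days
Back 14 days from September 14 reaches August 31, 2033 -> 138 left
August 2033 has 31 days -> back to July 31, 2033 -> 107 left
July 2033 has 31 days -> back to June 30, 2033 -> 76 left
June 2033 has 30 days -> back to May 31, 2033 -> 46 left
May 2033 has 31 days -> back to April 30, 2033 -> 15 left
April 2033: 30 - 15 = 15 -> lands on April 15

Result: 2033-04-15


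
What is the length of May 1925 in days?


May 1925

31 days


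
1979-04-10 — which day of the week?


Date: April 10, 1979
Anchor: Jan 1, 1979. With p = 1979 - 1 = 1978: (p + p//4 - p//100 + p//400) mod 7 = (1978 + 494 - 19 + 4) mod 7 = 2457 mod 7 = 0 -> Monday (Mon=0 ... Sun=6)
Days before April (Jan-Mar): 90; offset = 90 + 10 - 1 = 99
Weekday index = (0 + 99) mod 7 = 1

Day of the week: Tuesday


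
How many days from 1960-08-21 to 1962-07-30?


From 1960-08-21 to 1962-07-30
1960-08-21: days before August = 31 + 29 + 31 + 30 + 31 + 30 + 31 = 213 (1960 is a leap year); day of year = 213 + 21 = 234
1962-07-30: days before July = 31 + 28 + 31 + 30 + 31 + 30 = 181 (1962 is not a leap year); day of year = 181 + 30 = 211
Rest of 1960: 366 - 234 = 132
Full years 1961 (365): 365
Total = 132 + 365 + 211 = 708

708 days


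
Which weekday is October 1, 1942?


Target: October 1, 1942
Anchor: Jan 1, 1942. With p = 1942 - 1 = 1941: (p + p//4 - p//100 + p//400) mod 7 = (1941 + 485 - 19 + 4) mod 7 = 2411 mod 7 = 3 -> Thursday (Mon=0 ... Sun=6)
Days before October (Jan-Sep): 273 days
Weekday index = (3 + 273) mod 7 = 3

Thursday


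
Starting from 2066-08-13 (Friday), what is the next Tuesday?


Current: Friday
Target: Tuesday
Days ahead: 4

Next Tuesday: 2066-08-17


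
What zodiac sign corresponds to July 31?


Date: July 31
Conventional tropical zodiac dates: Leo from July 23 onward; Virgo starts August 23
July 31 falls within the Leo range

Leo


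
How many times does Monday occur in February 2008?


February 2008 has 29 days
Anchor: Jan 1, 2008. With p = 2008 - 1 = 2007: (p + p//4 - p//100 + p//400) mod 7 = (2007 + 501 - 20 + 5) mod 7 = 2493 mod 7 = 1 -> Tuesday (Mon=0 ... Sun=6)
Days before February (Jan): 31; February 1 index = (1 + 31) mod 7 = 4 -> Friday
First Monday is February 4
Mondays: 4, 11, 18, 25

4 Mondays


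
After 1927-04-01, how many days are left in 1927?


Day of year: 91 of 365
Remaining = 365 - 91

274 days


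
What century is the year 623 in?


Century = (year - 1) // 100 + 1
= (623 - 1) // 100 + 1
= 622 // 100 + 1
= 6 + 1

7th century


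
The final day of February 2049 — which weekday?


February 2049 has 28 days
Anchor: Jan 1, 2049. With p = 2049 - 1 = 2048: (p + p//4 - p//100 + p//400) mod 7 = (2048 + 512 - 20 + 5) mod 7 = 2545 mod 7 = 4 -> Friday (Mon=0 ... Sun=6)
Days before February (Jan): 31; February 1 index = (4 + 31) mod 7 = 0 -> Monday
Last day offset: 28 - 1 = 27 days
Weekday index = (0 + 27) mod 7 = 6

Sunday, February 28


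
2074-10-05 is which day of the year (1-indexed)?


Date: October 5, 2074
Days in months 1 through 9: 273
Plus 5 days in October

Day of year: 278


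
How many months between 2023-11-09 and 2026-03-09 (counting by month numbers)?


From November 2023 to March 2026
3 years * 12 = 36 months, minus 8 months = 28

28 months


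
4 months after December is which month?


December is month 12
12 + 4 = 16; wrap: 16 - 12 = 4

April


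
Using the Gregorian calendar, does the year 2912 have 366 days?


Gregorian leap year rule: divisible by 4, but not by 100, unless also by 400.
2912 is divisible by 4 but not 100 -> leap year

Yes


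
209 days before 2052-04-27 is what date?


Start: 2052-04-27, subtract 209 days
Back 27 days from April 27 reaches March 31, 2052 -> 182 left
March 2052 has 31 days -> back to February 29, 2052 -> 151 left
February 2052 has 29 days -> back to January 31, 2052 -> 122 left
January 2052 has 31 days -> back to December 31, 2051 -> 91 left
December 2051 has 31 days -> back to November 30, 2051 -> 60 left
November 2051 has 30 days -> back to October 31, 2051 -> 30 left
October 2051: 31 - 30 = 1 -> lands on October 1

Result: 2051-10-01


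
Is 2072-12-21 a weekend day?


Anchor: Jan 1, 2072. With p = 2072 - 1 = 2071: (p + p//4 - p//100 + p//400) mod 7 = (2071 + 517 - 20 + 5) mod 7 = 2573 mod 7 = 4 -> Friday (Mon=0 ... Sun=6)
Day of year: 356; offset = 355
Weekday index = (4 + 355) mod 7 = 2 -> Wednesday
Weekend days: Saturday, Sunday

No


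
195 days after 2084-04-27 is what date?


Start: 2084-04-27, add 195 days
April 2084 has 30 days: 30 - 27 = 3 days to April 30 -> 192 left
May 2084 has 31 days -> 161 left
June 2084 has 30 days -> 131 left
July 2084 has 31 days -> 100 left
August 2084 has 31 days -> 69 left
September 2084 has 30 days -> 39 left
October 2084 has 31 days -> 8 left
November 2084: 8 <= 30 -> lands on November 8

Result: 2084-11-08


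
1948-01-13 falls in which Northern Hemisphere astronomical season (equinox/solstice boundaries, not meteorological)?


Date: January 13
Astronomical Winter (approx.; exact equinox/solstice day varies by year): December 21 to March 19
January 13 falls within the Winter window

Winter


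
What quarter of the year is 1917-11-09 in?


Month: November (month 11)
Q1: Jan-Mar, Q2: Apr-Jun, Q3: Jul-Sep, Q4: Oct-Dec

Q4


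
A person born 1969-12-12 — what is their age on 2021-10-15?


Birth: 1969-12-12
Reference: 2021-10-15
Year difference: 2021 - 1969 = 52
Birthday not yet reached in 2021, subtract 1

51 years old


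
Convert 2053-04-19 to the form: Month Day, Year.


ISO 2053-04-19 parses as year=2053, month=04, day=19
Month 4 -> April

April 19, 2053


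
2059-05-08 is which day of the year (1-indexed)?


Date: May 8, 2059
Days in months 1 through 4: 120
Plus 8 days in May

Day of year: 128


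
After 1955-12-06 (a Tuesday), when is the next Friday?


Current: Tuesday
Target: Friday
Days ahead: 3

Next Friday: 1955-12-09


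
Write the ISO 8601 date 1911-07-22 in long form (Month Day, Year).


ISO 1911-07-22 parses as year=1911, month=07, day=22
Month 7 -> July

July 22, 1911


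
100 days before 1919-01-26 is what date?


Start: 1919-01-26, subtract 100 days
Back 26 days from January 26 reaches December 31, 1918 -> 74 left
December 1918 has 31 days -> back to November 30, 1918 -> 43 left
November 1918 has 30 days -> back to October 31, 1918 -> 13 left
October 1918: 31 - 13 = 18 -> lands on October 18

Result: 1918-10-18


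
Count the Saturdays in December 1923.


December 1923 has 31 days
Anchor: Jan 1, 1923. With p = 1923 - 1 = 1922: (p + p//4 - p//100 + p//400) mod 7 = (1922 + 480 - 19 + 4) mod 7 = 2387 mod 7 = 0 -> Monday (Mon=0 ... Sun=6)
Days before December (Jan-Nov): 334; December 1 index = (0 + 334) mod 7 = 5 -> Saturday
First Saturday is December 1
Saturdays: 1, 8, 15, 22, 29

5 Saturdays


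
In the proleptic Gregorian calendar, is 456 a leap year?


Gregorian leap year rule: divisible by 4, but not by 100, unless also by 400.
456 is divisible by 4 but not 100 -> leap year

Yes


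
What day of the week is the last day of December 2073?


December 2073 has 31 days
Anchor: Jan 1, 2073. With p = 2073 - 1 = 2072: (p + p//4 - p//100 + p//400) mod 7 = (2072 + 518 - 20 + 5) mod 7 = 2575 mod 7 = 6 -> Sunday (Mon=0 ... Sun=6)
Days before December (Jan-Nov): 334; December 1 index = (6 + 334) mod 7 = 4 -> Friday
Last day offset: 31 - 1 = 30 days
Weekday index = (4 + 30) mod 7 = 6

Sunday, December 31


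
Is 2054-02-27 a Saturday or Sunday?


Anchor: Jan 1, 2054. With p = 2054 - 1 = 2053: (p + p//4 - p//100 + p//400) mod 7 = (2053 + 513 - 20 + 5) mod 7 = 2551 mod 7 = 3 -> Thursday (Mon=0 ... Sun=6)
Day of year: 58; offset = 57
Weekday index = (3 + 57) mod 7 = 4 -> Friday
Weekend days: Saturday, Sunday

No


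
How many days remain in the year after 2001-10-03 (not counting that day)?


Day of year: 276 of 365
Remaining = 365 - 276

89 days


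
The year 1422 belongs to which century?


Century = (year - 1) // 100 + 1
= (1422 - 1) // 100 + 1
= 1421 // 100 + 1
= 14 + 1

15th century


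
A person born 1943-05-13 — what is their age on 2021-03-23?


Birth: 1943-05-13
Reference: 2021-03-23
Year difference: 2021 - 1943 = 78
Birthday not yet reached in 2021, subtract 1

77 years old


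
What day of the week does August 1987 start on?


Target: August 1, 1987
Anchor: Jan 1, 1987. With p = 1987 - 1 = 1986: (p + p//4 - p//100 + p//400) mod 7 = (1986 + 496 - 19 + 4) mod 7 = 2467 mod 7 = 3 -> Thursday (Mon=0 ... Sun=6)
Days before August (Jan-Jul): 212 days
Weekday index = (3 + 212) mod 7 = 5

Saturday


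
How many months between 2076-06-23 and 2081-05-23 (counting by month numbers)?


From June 2076 to May 2081
5 years * 12 = 60 months, minus 1 month = 59

59 months


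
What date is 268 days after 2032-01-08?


Start: 2032-01-08, add 268 days
January 2032 has 31 days: 31 - 8 = 23 days to January 31 -> 245 left
February 2032 has 29 days -> 216 left
March 2032 has 31 days -> 185 left
April 2032 has 30 days -> 155 left
May 2032 has 31 days -> 124 left
June 2032 has 30 days -> 94 left
July 2032 has 31 days -> 63 left
August 2032 has 31 days -> 32 left
September 2032 has 30 days -> 2 left
October 2032: 2 <= 31 -> lands on October 2

Result: 2032-10-02


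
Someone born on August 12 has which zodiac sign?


Date: August 12
Conventional tropical zodiac dates: Leo from July 23 onward; Virgo starts August 23
August 12 falls within the Leo range

Leo


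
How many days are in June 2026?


June 2026

30 days


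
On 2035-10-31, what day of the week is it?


Date: October 31, 2035
Anchor: Jan 1, 2035. With p = 2035 - 1 = 2034: (p + p//4 - p//100 + p//400) mod 7 = (2034 + 508 - 20 + 5) mod 7 = 2527 mod 7 = 0 -> Monday (Mon=0 ... Sun=6)
Days before October (Jan-Sep): 273; offset = 273 + 31 - 1 = 303
Weekday index = (0 + 303) mod 7 = 2

Day of the week: Wednesday


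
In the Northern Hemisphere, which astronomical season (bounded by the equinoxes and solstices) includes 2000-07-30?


Date: July 30
Astronomical Summer (approx.; exact equinox/solstice day varies by year): June 21 to September 21
July 30 falls within the Summer window

Summer


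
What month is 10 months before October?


October is month 10
10 - 10 = 0; wrap: 0 + 12 = 12

December


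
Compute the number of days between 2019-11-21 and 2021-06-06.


From 2019-11-21 to 2021-06-06
2019-11-21: days before November = 31 + 28 + 31 + 30 + 31 + 30 + 31 + 31 + 30 + 31 = 304 (2019 is not a leap year); day of year = 304 + 21 = 325
2021-06-06: days before June = 31 + 28 + 31 + 30 + 31 = 151 (2021 is not a leap year); day of year = 151 + 6 = 157
Rest of 2019: 365 - 325 = 40
Full years 2020 (366): 366
Total = 40 + 366 + 157 = 563

563 days


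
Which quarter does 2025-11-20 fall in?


Month: November (month 11)
Q1: Jan-Mar, Q2: Apr-Jun, Q3: Jul-Sep, Q4: Oct-Dec

Q4


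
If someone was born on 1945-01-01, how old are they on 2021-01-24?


Birth: 1945-01-01
Reference: 2021-01-24
Year difference: 2021 - 1945 = 76

76 years old


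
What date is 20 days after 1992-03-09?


Start: 1992-03-09, add 20 days
March 1992 has 31 days; 9 + 20 = 29 stays within March

Result: 1992-03-29


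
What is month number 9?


Month 9 of 12

September


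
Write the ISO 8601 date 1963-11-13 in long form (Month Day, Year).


ISO 1963-11-13 parses as year=1963, month=11, day=13
Month 11 -> November

November 13, 1963


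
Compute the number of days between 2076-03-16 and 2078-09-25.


From 2076-03-16 to 2078-09-25
2076-03-16: days before March = 31 + 29 = 60 (2076 is a leap year); day of year = 60 + 16 = 76
2078-09-25: days before September = 31 + 28 + 31 + 30 + 31 + 30 + 31 + 31 = 243 (2078 is not a leap year); day of year = 243 + 25 = 268
Rest of 2076: 366 - 76 = 290
Full years 2077 (365): 365
Total = 290 + 365 + 268 = 923

923 days


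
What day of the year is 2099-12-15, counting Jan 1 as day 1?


Date: December 15, 2099
Days in months 1 through 11: 334
Plus 15 days in December

Day of year: 349


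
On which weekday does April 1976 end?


April 1976 has 30 days
Anchor: Jan 1, 1976. With p = 1976 - 1 = 1975: (p + p//4 - p//100 + p//400) mod 7 = (1975 + 493 - 19 + 4) mod 7 = 2453 mod 7 = 3 -> Thursday (Mon=0 ... Sun=6)
Days before April (Jan-Mar): 91; April 1 index = (3 + 91) mod 7 = 3 -> Thursday
Last day offset: 30 - 1 = 29 days
Weekday index = (3 + 29) mod 7 = 4

Friday, April 30


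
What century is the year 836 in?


Century = (year - 1) // 100 + 1
= (836 - 1) // 100 + 1
= 835 // 100 + 1
= 8 + 1

9th century


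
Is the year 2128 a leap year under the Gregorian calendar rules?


Gregorian leap year rule: divisible by 4, but not by 100, unless also by 400.
2128 is divisible by 4 but not 100 -> leap year

Yes


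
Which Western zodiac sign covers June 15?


Date: June 15
Conventional tropical zodiac dates: Gemini from May 21 onward; Cancer starts June 21
June 15 falls within the Gemini range

Gemini


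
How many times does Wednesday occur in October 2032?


October 2032 has 31 days
Anchor: Jan 1, 2032. With p = 2032 - 1 = 2031: (p + p//4 - p//100 + p//400) mod 7 = (2031 + 507 - 20 + 5) mod 7 = 2523 mod 7 = 3 -> Thursday (Mon=0 ... Sun=6)
Days before October (Jan-Sep): 274; October 1 index = (3 + 274) mod 7 = 4 -> Friday
First Wednesday is October 6
Wednesdays: 6, 13, 20, 27

4 Wednesdays


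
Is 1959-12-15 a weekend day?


Anchor: Jan 1, 1959. With p = 1959 - 1 = 1958: (p + p//4 - p//100 + p//400) mod 7 = (1958 + 489 - 19 + 4) mod 7 = 2432 mod 7 = 3 -> Thursday (Mon=0 ... Sun=6)
Day of year: 349; offset = 348
Weekday index = (3 + 348) mod 7 = 1 -> Tuesday
Weekend days: Saturday, Sunday

No


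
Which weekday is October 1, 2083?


Target: October 1, 2083
Anchor: Jan 1, 2083. With p = 2083 - 1 = 2082: (p + p//4 - p//100 + p//400) mod 7 = (2082 + 520 - 20 + 5) mod 7 = 2587 mod 7 = 4 -> Friday (Mon=0 ... Sun=6)
Days before October (Jan-Sep): 273 days
Weekday index = (4 + 273) mod 7 = 4

Friday


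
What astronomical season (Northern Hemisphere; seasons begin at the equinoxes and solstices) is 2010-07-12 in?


Date: July 12
Astronomical Summer (approx.; exact equinox/solstice day varies by year): June 21 to September 21
July 12 falls within the Summer window

Summer


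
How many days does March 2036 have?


March 2036

31 days


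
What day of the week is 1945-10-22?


Date: October 22, 1945
Anchor: Jan 1, 1945. With p = 1945 - 1 = 1944: (p + p//4 - p//100 + p//400) mod 7 = (1944 + 486 - 19 + 4) mod 7 = 2415 mod 7 = 0 -> Monday (Mon=0 ... Sun=6)
Days before October (Jan-Sep): 273; offset = 273 + 22 - 1 = 294
Weekday index = (0 + 294) mod 7 = 0

Day of the week: Monday


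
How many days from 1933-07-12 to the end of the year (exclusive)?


Day of year: 193 of 365
Remaining = 365 - 193

172 days


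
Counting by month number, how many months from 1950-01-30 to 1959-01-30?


From January 1950 to January 1959
9 years * 12 = 108 months = 108

108 months


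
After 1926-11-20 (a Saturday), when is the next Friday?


Current: Saturday
Target: Friday
Days ahead: 6

Next Friday: 1926-11-26


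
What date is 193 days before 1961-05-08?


Start: 1961-05-08, subtract 193 days
Back 8 days from May 8 reaches April 30, 1961 -> 185 left
April 1961 has 30 days -> back to March 31, 1961 -> 155 left
March 1961 has 31 days -> back to February 28, 1961 -> 124 left
February 1961 has 28 days -> back to January 31, 1961 -> 96 left
January 1961 has 31 days -> back to December 31, 1960 -> 65 left
December 1960 has 31 days -> back to November 30, 1960 -> 34 left
November 1960 has 30 days -> back to October 31, 1960 -> 4 left
October 1960: 31 - 4 = 27 -> lands on October 27

Result: 1960-10-27


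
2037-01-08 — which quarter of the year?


Month: January (month 1)
Q1: Jan-Mar, Q2: Apr-Jun, Q3: Jul-Sep, Q4: Oct-Dec

Q1


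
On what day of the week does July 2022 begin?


Target: July 1, 2022
Anchor: Jan 1, 2022. With p = 2022 - 1 = 2021: (p + p//4 - p//100 + p//400) mod 7 = (2021 + 505 - 20 + 5) mod 7 = 2511 mod 7 = 5 -> Saturday (Mon=0 ... Sun=6)
Days before July (Jan-Jun): 181 days
Weekday index = (5 + 181) mod 7 = 4

Friday


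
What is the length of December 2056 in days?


December 2056

31 days


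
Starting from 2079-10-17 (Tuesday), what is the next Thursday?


Current: Tuesday
Target: Thursday
Days ahead: 2

Next Thursday: 2079-10-19


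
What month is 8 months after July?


July is month 7
7 + 8 = 15; wrap: 15 - 12 = 3

March


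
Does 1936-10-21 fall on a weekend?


Anchor: Jan 1, 1936. With p = 1936 - 1 = 1935: (p + p//4 - p//100 + p//400) mod 7 = (1935 + 483 - 19 + 4) mod 7 = 2403 mod 7 = 2 -> Wednesday (Mon=0 ... Sun=6)
Day of year: 295; offset = 294
Weekday index = (2 + 294) mod 7 = 2 -> Wednesday
Weekend days: Saturday, Sunday

No


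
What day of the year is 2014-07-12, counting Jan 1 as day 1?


Date: July 12, 2014
Days in months 1 through 6: 181
Plus 12 days in July

Day of year: 193


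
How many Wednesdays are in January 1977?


January 1977 has 31 days
Anchor: Jan 1, 1977. With p = 1977 - 1 = 1976: (p + p//4 - p//100 + p//400) mod 7 = (1976 + 494 - 19 + 4) mod 7 = 2455 mod 7 = 5 -> Saturday (Mon=0 ... Sun=6)
January 1 is the anchor itself -> Saturday
First Wednesday is January 5
Wednesdays: 5, 12, 19, 26

4 Wednesdays


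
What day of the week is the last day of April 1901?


April 1901 has 30 days
Anchor: Jan 1, 1901. With p = 1901 - 1 = 1900: (p + p//4 - p//100 + p//400) mod 7 = (1900 + 475 - 19 + 4) mod 7 = 2360 mod 7 = 1 -> Tuesday (Mon=0 ... Sun=6)
Days before April (Jan-Mar): 90; April 1 index = (1 + 90) mod 7 = 0 -> Monday
Last day offset: 30 - 1 = 29 days
Weekday index = (0 + 29) mod 7 = 1

Tuesday, April 30


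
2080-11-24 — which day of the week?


Date: November 24, 2080
Anchor: Jan 1, 2080. With p = 2080 - 1 = 2079: (p + p//4 - p//100 + p//400) mod 7 = (2079 + 519 - 20 + 5) mod 7 = 2583 mod 7 = 0 -> Monday (Mon=0 ... Sun=6)
Days before November (Jan-Oct): 305; offset = 305 + 24 - 1 = 328
Weekday index = (0 + 328) mod 7 = 6

Day of the week: Sunday


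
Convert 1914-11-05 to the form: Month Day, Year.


ISO 1914-11-05 parses as year=1914, month=11, day=05
Month 11 -> November

November 5, 1914


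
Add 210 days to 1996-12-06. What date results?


Start: 1996-12-06, add 210 days
December 1996 has 31 days: 31 - 6 = 25 days to December 31 -> 185 left
January 1997 has 31 days -> 154 left
February 1997 has 28 days -> 126 left
March 1997 has 31 days -> 95 left
April 1997 has 30 days -> 65 left
May 1997 has 31 days -> 34 left
June 1997 has 30 days -> 4 left
July 1997: 4 <= 31 -> lands on July 4

Result: 1997-07-04


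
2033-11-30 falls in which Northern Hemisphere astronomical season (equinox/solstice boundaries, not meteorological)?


Date: November 30
Astronomical Autumn (approx.; exact equinox/solstice day varies by year): September 22 to December 20
November 30 falls within the Autumn window

Autumn


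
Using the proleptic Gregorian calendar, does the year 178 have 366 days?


Gregorian leap year rule: divisible by 4, but not by 100, unless also by 400.
178 is not divisible by 4 -> not a leap year

No


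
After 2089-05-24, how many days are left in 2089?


Day of year: 144 of 365
Remaining = 365 - 144

221 days


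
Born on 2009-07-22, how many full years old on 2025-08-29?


Birth: 2009-07-22
Reference: 2025-08-29
Year difference: 2025 - 2009 = 16

16 years old


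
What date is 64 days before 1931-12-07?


Start: 1931-12-07, subtract 64 days
Back 7 days from December 7 reaches November 30, 1931 -> 57 left
November 1931 has 30 days -> back to October 31, 1931 -> 27 left
October 1931: 31 - 27 = 4 -> lands on October 4

Result: 1931-10-04


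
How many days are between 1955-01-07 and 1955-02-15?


From 1955-01-07 to 1955-02-15
1955-01-07: day of year = 7
1955-02-15: days before February = 31; day of year = 31 + 15 = 46
Same year: 46 - 7 = 39

39 days


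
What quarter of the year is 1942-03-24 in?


Month: March (month 3)
Q1: Jan-Mar, Q2: Apr-Jun, Q3: Jul-Sep, Q4: Oct-Dec

Q1


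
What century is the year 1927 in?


Century = (year - 1) // 100 + 1
= (1927 - 1) // 100 + 1
= 1926 // 100 + 1
= 19 + 1

20th century


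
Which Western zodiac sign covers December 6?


Date: December 6
Conventional tropical zodiac dates: Sagittarius from November 22 onward; Capricorn starts December 22
December 6 falls within the Sagittarius range

Sagittarius


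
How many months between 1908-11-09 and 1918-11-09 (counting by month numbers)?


From November 1908 to November 1918
10 years * 12 = 120 months = 120

120 months


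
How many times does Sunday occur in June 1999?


June 1999 has 30 days
Anchor: Jan 1, 1999. With p = 1999 - 1 = 1998: (p + p//4 - p//100 + p//400) mod 7 = (1998 + 499 - 19 + 4) mod 7 = 2482 mod 7 = 4 -> Friday (Mon=0 ... Sun=6)
Days before June (Jan-May): 151; June 1 index = (4 + 151) mod 7 = 1 -> Tuesday
First Sunday is June 6
Sundays: 6, 13, 20, 27

4 Sundays


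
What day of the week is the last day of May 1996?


May 1996 has 31 days
Anchor: Jan 1, 1996. With p = 1996 - 1 = 1995: (p + p//4 - p//100 + p//400) mod 7 = (1995 + 498 - 19 + 4) mod 7 = 2478 mod 7 = 0 -> Monday (Mon=0 ... Sun=6)
Days before May (Jan-Apr): 121; May 1 index = (0 + 121) mod 7 = 2 -> Wednesday
Last day offset: 31 - 1 = 30 days
Weekday index = (2 + 30) mod 7 = 4

Friday, May 31


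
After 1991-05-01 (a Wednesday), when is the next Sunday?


Current: Wednesday
Target: Sunday
Days ahead: 4

Next Sunday: 1991-05-05


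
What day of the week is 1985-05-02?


Date: May 2, 1985
Anchor: Jan 1, 1985. With p = 1985 - 1 = 1984: (p + p//4 - p//100 + p//400) mod 7 = (1984 + 496 - 19 + 4) mod 7 = 2465 mod 7 = 1 -> Tuesday (Mon=0 ... Sun=6)
Days before May (Jan-Apr): 120; offset = 120 + 2 - 1 = 121
Weekday index = (1 + 121) mod 7 = 3

Day of the week: Thursday


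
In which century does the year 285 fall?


Century = (year - 1) // 100 + 1
= (285 - 1) // 100 + 1
= 284 // 100 + 1
= 2 + 1

3rd century


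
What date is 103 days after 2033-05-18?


Start: 2033-05-18, add 103 days
May 2033 has 31 days: 31 - 18 = 13 days to May 31 -> 90 left
June 2033 has 30 days -> 60 left
July 2033 has 31 days -> 29 left
August 2033: 29 <= 31 -> lands on August 29

Result: 2033-08-29


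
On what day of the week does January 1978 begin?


Target: January 1, 1978
Anchor: Jan 1, 1978. With p = 1978 - 1 = 1977: (p + p//4 - p//100 + p//400) mod 7 = (1977 + 494 - 19 + 4) mod 7 = 2456 mod 7 = 6 -> Sunday (Mon=0 ... Sun=6)
Offset from anchor: 0 days
Weekday index = (6 + 0) mod 7 = 6

Sunday


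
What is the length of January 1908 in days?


January 1908

31 days


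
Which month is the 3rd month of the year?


Month 3 of 12

March


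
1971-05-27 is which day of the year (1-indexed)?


Date: May 27, 1971
Days in months 1 through 4: 120
Plus 27 days in May

Day of year: 147


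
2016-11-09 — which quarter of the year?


Month: November (month 11)
Q1: Jan-Mar, Q2: Apr-Jun, Q3: Jul-Sep, Q4: Oct-Dec

Q4


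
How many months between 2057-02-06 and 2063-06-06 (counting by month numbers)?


From February 2057 to June 2063
6 years * 12 = 72 months, plus 4 months = 76

76 months


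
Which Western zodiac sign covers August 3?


Date: August 3
Conventional tropical zodiac dates: Leo from July 23 onward; Virgo starts August 23
August 3 falls within the Leo range

Leo


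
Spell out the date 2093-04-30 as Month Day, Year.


ISO 2093-04-30 parses as year=2093, month=04, day=30
Month 4 -> April

April 30, 2093


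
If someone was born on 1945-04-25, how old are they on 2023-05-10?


Birth: 1945-04-25
Reference: 2023-05-10
Year difference: 2023 - 1945 = 78

78 years old


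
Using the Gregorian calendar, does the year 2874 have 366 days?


Gregorian leap year rule: divisible by 4, but not by 100, unless also by 400.
2874 is not divisible by 4 -> not a leap year

No


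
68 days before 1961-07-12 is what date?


Start: 1961-07-12, subtract 68 days
Back 12 days from July 12 reaches June 30, 1961 -> 56 left
June 1961 has 30 days -> back to May 31, 1961 -> 26 left
May 1961: 31 - 26 = 5 -> lands on May 5

Result: 1961-05-05


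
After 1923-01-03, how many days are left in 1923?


Day of year: 3 of 365
Remaining = 365 - 3

362 days


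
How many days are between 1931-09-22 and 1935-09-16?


From 1931-09-22 to 1935-09-16
1931-09-22: days before September = 31 + 28 + 31 + 30 + 31 + 30 + 31 + 31 = 243 (1931 is not a leap year); day of year = 243 + 22 = 265
1935-09-16: days before September = 31 + 28 + 31 + 30 + 31 + 30 + 31 + 31 = 243 (1935 is not a leap year); day of year = 243 + 16 = 259
Rest of 1931: 365 - 265 = 100
Full years 1932 (366), 1933 (365), 1934 (365): 1096
Total = 100 + 1096 + 259 = 1455

1455 days


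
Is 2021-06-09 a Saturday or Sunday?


Anchor: Jan 1, 2021. With p = 2021 - 1 = 2020: (p + p//4 - p//100 + p//400) mod 7 = (2020 + 505 - 20 + 5) mod 7 = 2510 mod 7 = 4 -> Friday (Mon=0 ... Sun=6)
Day of year: 160; offset = 159
Weekday index = (4 + 159) mod 7 = 2 -> Wednesday
Weekend days: Saturday, Sunday

No


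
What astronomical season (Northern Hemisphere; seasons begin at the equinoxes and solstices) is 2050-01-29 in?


Date: January 29
Astronomical Winter (approx.; exact equinox/solstice day varies by year): December 21 to March 19
January 29 falls within the Winter window

Winter


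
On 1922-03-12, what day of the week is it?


Date: March 12, 1922
Anchor: Jan 1, 1922. With p = 1922 - 1 = 1921: (p + p//4 - p//100 + p//400) mod 7 = (1921 + 480 - 19 + 4) mod 7 = 2386 mod 7 = 6 -> Sunday (Mon=0 ... Sun=6)
Days before March (Jan-Feb): 59; offset = 59 + 12 - 1 = 70
Weekday index = (6 + 70) mod 7 = 6

Day of the week: Sunday


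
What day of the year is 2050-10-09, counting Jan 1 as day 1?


Date: October 9, 2050
Days in months 1 through 9: 273
Plus 9 days in October

Day of year: 282


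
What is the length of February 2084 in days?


February 2084 (leap year: yes)

29 days


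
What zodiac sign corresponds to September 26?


Date: September 26
Conventional tropical zodiac dates: Libra from September 23 onward; Scorpio starts October 23
September 26 falls within the Libra range

Libra


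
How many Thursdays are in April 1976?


April 1976 has 30 days
Anchor: Jan 1, 1976. With p = 1976 - 1 = 1975: (p + p//4 - p//100 + p//400) mod 7 = (1975 + 493 - 19 + 4) mod 7 = 2453 mod 7 = 3 -> Thursday (Mon=0 ... Sun=6)
Days before April (Jan-Mar): 91; April 1 index = (3 + 91) mod 7 = 3 -> Thursday
First Thursday is April 1
Thursdays: 1, 8, 15, 22, 29

5 Thursdays


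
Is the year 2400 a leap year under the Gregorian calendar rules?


Gregorian leap year rule: divisible by 4, but not by 100, unless also by 400.
2400 is divisible by 400 -> leap year

Yes


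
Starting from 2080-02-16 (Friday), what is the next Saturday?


Current: Friday
Target: Saturday
Days ahead: 1

Next Saturday: 2080-02-17


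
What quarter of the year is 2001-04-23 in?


Month: April (month 4)
Q1: Jan-Mar, Q2: Apr-Jun, Q3: Jul-Sep, Q4: Oct-Dec

Q2


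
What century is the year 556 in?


Century = (year - 1) // 100 + 1
= (556 - 1) // 100 + 1
= 555 // 100 + 1
= 5 + 1

6th century


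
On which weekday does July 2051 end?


July 2051 has 31 days
Anchor: Jan 1, 2051. With p = 2051 - 1 = 2050: (p + p//4 - p//100 + p//400) mod 7 = (2050 + 512 - 20 + 5) mod 7 = 2547 mod 7 = 6 -> Sunday (Mon=0 ... Sun=6)
Days before July (Jan-Jun): 181; July 1 index = (6 + 181) mod 7 = 5 -> Saturday
Last day offset: 31 - 1 = 30 days
Weekday index = (5 + 30) mod 7 = 0

Monday, July 31


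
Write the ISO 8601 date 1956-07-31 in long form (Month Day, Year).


ISO 1956-07-31 parses as year=1956, month=07, day=31
Month 7 -> July

July 31, 1956


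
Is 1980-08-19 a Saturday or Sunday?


Anchor: Jan 1, 1980. With p = 1980 - 1 = 1979: (p + p//4 - p//100 + p//400) mod 7 = (1979 + 494 - 19 + 4) mod 7 = 2458 mod 7 = 1 -> Tuesday (Mon=0 ... Sun=6)
Day of year: 232; offset = 231
Weekday index = (1 + 231) mod 7 = 1 -> Tuesday
Weekend days: Saturday, Sunday

No


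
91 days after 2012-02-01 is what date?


Start: 2012-02-01, add 91 days
February 2012 has 29 days: 29 - 1 = 28 days to February 29 -> 63 left
March 2012 has 31 days -> 32 left
April 2012 has 30 days -> 2 left
May 2012: 2 <= 31 -> lands on May 2

Result: 2012-05-02


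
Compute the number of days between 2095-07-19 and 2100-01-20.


From 2095-07-19 to 2100-01-20
2095-07-19: days before July = 31 + 28 + 31 + 30 + 31 + 30 = 181 (2095 is not a leap year); day of year = 181 + 19 = 200
2100-01-20: day of year = 20
Rest of 2095: 365 - 200 = 165
Full years 2096 (366), 2097 (365), 2098 (365), 2099 (365): 1461
Total = 165 + 1461 + 20 = 1646

1646 days


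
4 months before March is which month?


March is month 3
3 - 4 = -1; wrap: -1 + 12 = 11

November


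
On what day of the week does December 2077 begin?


Target: December 1, 2077
Anchor: Jan 1, 2077. With p = 2077 - 1 = 2076: (p + p//4 - p//100 + p//400) mod 7 = (2076 + 519 - 20 + 5) mod 7 = 2580 mod 7 = 4 -> Friday (Mon=0 ... Sun=6)
Days before December (Jan-Nov): 334 days
Weekday index = (4 + 334) mod 7 = 2

Wednesday


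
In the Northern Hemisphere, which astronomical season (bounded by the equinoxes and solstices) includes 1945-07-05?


Date: July 5
Astronomical Summer (approx.; exact equinox/solstice day varies by year): June 21 to September 21
July 5 falls within the Summer window

Summer


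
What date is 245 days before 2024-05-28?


Start: 2024-05-28, subtract 245 days
Back 28 days from May 28 reaches April 30, 2024 -> 217 left
April 2024 has 30 days -> back to March 31, 2024 -> 187 left
March 2024 has 31 days -> back to February 29, 2024 -> 156 left
February 2024 has 29 days -> back to January 31, 2024 -> 127 left
January 2024 has 31 days -> back to December 31, 2023 -> 96 left
December 2023 has 31 days -> back to November 30, 2023 -> 65 left
November 2023 has 30 days -> back to October 31, 2023 -> 35 left
October 2023 has 31 days -> back to September 30, 2023 -> 4 left
September 2023: 30 - 4 = 26 -> lands on September 26

Result: 2023-09-26


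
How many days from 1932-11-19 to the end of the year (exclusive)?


Day of year: 324 of 366
Remaining = 366 - 324

42 days


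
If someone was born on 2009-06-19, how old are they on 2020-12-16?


Birth: 2009-06-19
Reference: 2020-12-16
Year difference: 2020 - 2009 = 11

11 years old


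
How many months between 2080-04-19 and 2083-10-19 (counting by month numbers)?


From April 2080 to October 2083
3 years * 12 = 36 months, plus 6 months = 42

42 months


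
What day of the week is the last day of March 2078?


March 2078 has 31 days
Anchor: Jan 1, 2078. With p = 2078 - 1 = 2077: (p + p//4 - p//100 + p//400) mod 7 = (2077 + 519 - 20 + 5) mod 7 = 2581 mod 7 = 5 -> Saturday (Mon=0 ... Sun=6)
Days before March (Jan-Feb): 59; March 1 index = (5 + 59) mod 7 = 1 -> Tuesday
Last day offset: 31 - 1 = 30 days
Weekday index = (1 + 30) mod 7 = 3

Thursday, March 31


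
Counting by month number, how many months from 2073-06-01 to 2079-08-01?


From June 2073 to August 2079
6 years * 12 = 72 months, plus 2 months = 74

74 months


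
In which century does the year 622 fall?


Century = (year - 1) // 100 + 1
= (622 - 1) // 100 + 1
= 621 // 100 + 1
= 6 + 1

7th century


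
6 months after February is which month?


February is month 2
2 + 6 = 8

August


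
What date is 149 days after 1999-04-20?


Start: 1999-04-20, add 149 days
April 1999 has 30 days: 30 - 20 = 10 days to April 30 -> 139 left
May 1999 has 31 days -> 108 left
June 1999 has 30 days -> 78 left
July 1999 has 31 days -> 47 left
August 1999 has 31 days -> 16 left
September 1999: 16 <= 30 -> lands on September 16

Result: 1999-09-16


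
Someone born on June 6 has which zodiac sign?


Date: June 6
Conventional tropical zodiac dates: Gemini from May 21 onward; Cancer starts June 21
June 6 falls within the Gemini range

Gemini


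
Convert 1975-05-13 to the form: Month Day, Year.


ISO 1975-05-13 parses as year=1975, month=05, day=13
Month 5 -> May

May 13, 1975


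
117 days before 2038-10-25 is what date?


Start: 2038-10-25, subtract 117 days
Back 25 days from October 25 reaches September 30, 2038 -> 92 left
September 2038 has 30 days -> back to August 31, 2038 -> 62 left
August 2038 has 31 days -> back to July 31, 2038 -> 31 left
July 2038 has 31 days -> back to June 30, 2038 -> 0 left
June 2038: 30 - 0 = 30 -> lands on June 30

Result: 2038-06-30


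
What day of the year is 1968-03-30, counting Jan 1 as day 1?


Date: March 30, 1968
Days in months 1 through 2: 60
Plus 30 days in March

Day of year: 90


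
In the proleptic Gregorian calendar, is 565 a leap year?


Gregorian leap year rule: divisible by 4, but not by 100, unless also by 400.
565 is not divisible by 4 -> not a leap year

No
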